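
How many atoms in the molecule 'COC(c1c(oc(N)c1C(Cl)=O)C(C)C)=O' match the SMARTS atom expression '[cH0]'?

4

Check the 16 heavy atoms by environment: 1× o (aromatic, H0) → no; 4× c (aromatic, H0) → match; 1× C (H1) → no; 3× C (H3) → no; 2× C (H0) → no; 3× O (H0) → no; 1× Cl (H0) → no; 1× N (H2) → no.
That gives 4 matching atoms.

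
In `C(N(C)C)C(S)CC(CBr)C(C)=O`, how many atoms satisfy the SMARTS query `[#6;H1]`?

2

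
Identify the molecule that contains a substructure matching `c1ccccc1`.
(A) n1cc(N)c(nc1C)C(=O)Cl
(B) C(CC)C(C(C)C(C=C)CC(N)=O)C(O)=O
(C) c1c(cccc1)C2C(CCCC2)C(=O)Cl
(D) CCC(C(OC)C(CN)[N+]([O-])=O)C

C

c1ccccc1 describes six aromatic carbons in a ring (a benzene ring).
(A) has a methyl group (-CH3) but no six-membered all-carbon aromatic ring is present.
(B) has a methyl group (-CH3) but no six-membered all-carbon aromatic ring is present.
(C) contains a phenyl ring, which satisfies every atom and bond constraint.
(D) has a methyl group (-CH3) but no six-membered all-carbon aromatic ring is present.
So the answer is (C).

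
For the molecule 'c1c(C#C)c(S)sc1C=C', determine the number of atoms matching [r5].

The query [r5] means: r5 matches atoms in a five-membered ring.
Check the 10 heavy atoms by environment: 1× s (aromatic, in 5-ring) → match; 4× c (aromatic, in 5-ring) → match; 4× C (acyclic) → no; 1× S (acyclic) → no.
Summing the matching environments: 1 + 4 = 5 matching atoms.

5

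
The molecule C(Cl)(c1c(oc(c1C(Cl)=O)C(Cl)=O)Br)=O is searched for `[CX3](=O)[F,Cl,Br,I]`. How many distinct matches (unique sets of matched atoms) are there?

3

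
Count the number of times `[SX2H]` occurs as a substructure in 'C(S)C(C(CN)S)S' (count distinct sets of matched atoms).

[SX2H] is the SMARTS for a thiol: an aliphatic sulfur with two connections, one being H.
The molecule carries 3 separate instances of a thiol (-SH) meeting every constraint; each maps to a distinct set of atoms, giving 3 matches.

3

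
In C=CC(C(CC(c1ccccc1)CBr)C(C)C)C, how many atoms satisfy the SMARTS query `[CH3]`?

3

The query [CH3] means: aliphatic carbon with exactly three hydrogens.
Check the 18 heavy atoms by environment: 3× C (H2) → no; 5× C (H1) → no; 3× C (H3) → match; 1× Br (H0) → no; 1× c (aromatic, H0) → no; 5× c (aromatic, H1) → no.
That gives 3 matching atoms.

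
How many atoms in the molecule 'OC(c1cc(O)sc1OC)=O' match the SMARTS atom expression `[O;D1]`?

3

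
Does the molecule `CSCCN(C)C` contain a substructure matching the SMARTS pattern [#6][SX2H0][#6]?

Yes

The pattern [#6][SX2H0][#6] describes an aliphatic sulfur bridging two carbons with no H on the sulfur — a thioether.
The molecule carries a methylthio ether (-SCH3), whose atoms satisfy every constraint of the query, so the pattern matches.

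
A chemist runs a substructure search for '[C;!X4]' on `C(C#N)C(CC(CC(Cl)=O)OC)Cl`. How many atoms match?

Check the 13 heavy atoms by environment: 6× C (X4) → no; 1× O (X2) → no; 1× C (X3) → match; 1× O (X1) → no; 2× Cl (X1) → no; 1× C (X2) → match; 1× N (X1) → no.
Summing the matching environments: 1 + 1 = 2 matching atoms.

2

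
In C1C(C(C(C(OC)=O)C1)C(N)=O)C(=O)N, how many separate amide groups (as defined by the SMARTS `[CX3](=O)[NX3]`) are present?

[CX3](=O)[NX3] is the SMARTS for an amide: a carbonyl carbon bonded to a trivalent nitrogen.
The molecule carries 2 separate instances of a primary amide (-C(=O)NH2) meeting every constraint; each maps to a distinct set of atoms, giving 2 matches.

2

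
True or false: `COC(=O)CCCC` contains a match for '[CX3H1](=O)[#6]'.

False

The pattern [CX3H1](=O)[#6] describes an sp2 carbon with one H, double-bonded to O and single-bonded to carbon — an aldehyde.
The closest candidate here is a methyl-ester group (-C(=O)OCH3), but the carbonyl carbon has H0, not H1. No other fragment satisfies the full query, so there is no match.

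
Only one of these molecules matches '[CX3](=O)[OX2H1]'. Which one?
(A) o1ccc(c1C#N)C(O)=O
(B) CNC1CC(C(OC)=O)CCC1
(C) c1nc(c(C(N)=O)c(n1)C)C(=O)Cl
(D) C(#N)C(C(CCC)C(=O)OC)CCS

[CX3](=O)[OX2H1] describes an sp2 carbon double-bonded to O and single-bonded to an -OH oxygen (a carboxylic acid).
(A) contains a carboxylic acid group (-C(=O)OH), which satisfies every atom and bond constraint.
(B) has a methyl-ester group (-C(=O)OCH3) but the singly-bonded O has no H (OX2H0, not OX2H1).
(C) has a primary amide (-C(=O)NH2) but the carbonyl is bonded to N, not to an -OH oxygen.
(D) has a methyl-ester group (-C(=O)OCH3) but the singly-bonded O has no H (OX2H0, not OX2H1).
So the answer is (A).

A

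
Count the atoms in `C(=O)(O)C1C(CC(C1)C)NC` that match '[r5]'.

5

Check the 11 heavy atoms by environment: 5× C (in 5-ring) → match; 3× C (acyclic) → no; 2× O (acyclic) → no; 1× N (acyclic) → no.
That gives 5 matching atoms.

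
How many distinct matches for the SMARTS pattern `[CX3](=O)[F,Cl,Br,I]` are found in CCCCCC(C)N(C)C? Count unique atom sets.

[CX3](=O)[F,Cl,Br,I] is the SMARTS for an acyl halide: a carbonyl carbon bonded to a halogen.
No fragment in the molecule satisfies every constraint, giving 0 matches.

0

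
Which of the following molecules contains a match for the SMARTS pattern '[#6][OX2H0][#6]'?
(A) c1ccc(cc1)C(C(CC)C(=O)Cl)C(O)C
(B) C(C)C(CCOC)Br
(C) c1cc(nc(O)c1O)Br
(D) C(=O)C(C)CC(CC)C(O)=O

B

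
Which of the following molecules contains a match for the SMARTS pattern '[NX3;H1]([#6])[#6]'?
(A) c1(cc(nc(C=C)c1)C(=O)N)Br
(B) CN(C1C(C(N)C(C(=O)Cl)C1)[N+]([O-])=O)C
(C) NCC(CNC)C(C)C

C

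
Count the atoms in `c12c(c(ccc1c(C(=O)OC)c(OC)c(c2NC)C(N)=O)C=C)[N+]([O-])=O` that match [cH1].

2

Check the 26 heavy atoms by environment: 8× c (aromatic, H0) → no; 2× c (aromatic, H1) → match; 2× C (H0) → no; 5× O (H0) → no; 1× N (H2) → no; 1× N (charge +1, H0) → no; 1× O (charge -1, H0) → no; 3× C (H3) → no; 1× C (H1) → no; 1× C (H2) → no; 1× N (H1) → no.
That gives 2 matching atoms.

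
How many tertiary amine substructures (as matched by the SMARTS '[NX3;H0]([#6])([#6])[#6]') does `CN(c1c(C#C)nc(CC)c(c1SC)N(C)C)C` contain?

2

[NX3;H0]([#6])([#6])[#6] is the SMARTS for a tertiary amine: a trivalent nitrogen with no H, bonded to three carbons.
The molecule carries 2 separate instances of a dimethylamino group (-N(CH3)2) meeting every constraint; each maps to a distinct set of atoms, giving 2 matches.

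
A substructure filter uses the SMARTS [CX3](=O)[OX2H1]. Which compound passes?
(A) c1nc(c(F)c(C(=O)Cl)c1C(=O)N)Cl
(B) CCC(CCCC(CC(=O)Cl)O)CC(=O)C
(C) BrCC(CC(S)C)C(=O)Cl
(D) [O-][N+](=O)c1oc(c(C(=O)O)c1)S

D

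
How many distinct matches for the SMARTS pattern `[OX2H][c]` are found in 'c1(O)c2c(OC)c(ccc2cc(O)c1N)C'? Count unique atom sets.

2

[OX2H][c] is the SMARTS for a phenol: a hydroxyl oxygen attached to an aromatic carbon.
The molecule carries 2 separate instances of a hydroxyl group (-OH) meeting every constraint; each maps to a distinct set of atoms, giving 2 matches.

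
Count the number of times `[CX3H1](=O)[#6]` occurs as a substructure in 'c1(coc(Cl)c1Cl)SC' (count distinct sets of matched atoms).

[CX3H1](=O)[#6] is the SMARTS for an aldehyde: an sp2 carbon with one H, double-bonded to O and single-bonded to carbon.
No fragment in the molecule satisfies every constraint, giving 0 matches.

0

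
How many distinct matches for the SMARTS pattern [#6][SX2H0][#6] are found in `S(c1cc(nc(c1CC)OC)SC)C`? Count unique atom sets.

[#6][SX2H0][#6] is the SMARTS for a thioether: an aliphatic sulfur bridging two carbons with no H on the sulfur.
The molecule carries 2 separate instances of a methylthio ether (-SCH3) meeting every constraint; each maps to a distinct set of atoms, giving 2 matches.

2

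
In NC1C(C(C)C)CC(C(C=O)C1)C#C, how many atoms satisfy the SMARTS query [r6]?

The query [r6] means: r6 matches atoms in a six-membered ring.
Check the 14 heavy atoms by environment: 6× C (in 6-ring) → match; 6× C (acyclic) → no; 1× O (acyclic) → no; 1× N (acyclic) → no.
That gives 6 matching atoms.

6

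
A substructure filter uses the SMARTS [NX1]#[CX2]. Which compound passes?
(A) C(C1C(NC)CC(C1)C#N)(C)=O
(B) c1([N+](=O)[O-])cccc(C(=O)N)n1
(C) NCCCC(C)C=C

A

[NX1]#[CX2] describes a nitrogen triple-bonded to a two-connected carbon (a nitrile).
(A) contains a nitrile (-C#N), which satisfies every atom and bond constraint.
(B) has a primary amide (-C(=O)NH2) but the nitrogen is NX3, not NX1.
(C) has a primary amino group (-NH2) but the nitrogen is NX3 (three connections), not NX1 triple-bonded.
So the answer is (A).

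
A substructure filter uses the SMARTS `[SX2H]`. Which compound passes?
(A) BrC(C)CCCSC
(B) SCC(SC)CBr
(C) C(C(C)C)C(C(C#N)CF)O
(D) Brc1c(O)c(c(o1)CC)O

[SX2H] describes an aliphatic sulfur with two connections, one being H (a thiol).
(A) has a methylthio ether (-SCH3) but the sulfur has H0 (bonded to two carbons), not H1.
(B) contains a thiol (-SH), which satisfies every atom and bond constraint.
(C) has a hydroxyl group (-OH) but it is an -OH, not an -SH.
(D) has a hydroxyl group (-OH) but it is an -OH, not an -SH.
So the answer is (B).

B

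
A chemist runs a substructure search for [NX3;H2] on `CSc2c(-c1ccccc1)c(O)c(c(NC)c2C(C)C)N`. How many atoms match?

1

The query [NX3;H2] means: aliphatic N with 3 total connections, two of them H — an -NH2 nitrogen (amine or amide).
Check the 21 heavy atoms by environment: 7× c (aromatic, H0, X3) → no; 1× O (H1, X2) → no; 1× S (H0, X2) → no; 4× C (H3, X4) → no; 5× c (aromatic, H1, X3) → no; 1× N (H1, X3) → no; 1× N (H2, X3) → match; 1× C (H1, X4) → no.
That gives 1 matching atom.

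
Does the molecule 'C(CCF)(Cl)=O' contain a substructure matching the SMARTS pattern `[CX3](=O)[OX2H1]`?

No

The pattern [CX3](=O)[OX2H1] describes an sp2 carbon double-bonded to O and single-bonded to an -OH oxygen — a carboxylic acid.
The closest candidate here is an acyl chloride (-C(=O)Cl), but the carbonyl is bonded to Cl, not to an -OH oxygen. No other fragment satisfies the full query, so there is no match.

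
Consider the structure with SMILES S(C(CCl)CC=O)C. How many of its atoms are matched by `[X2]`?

1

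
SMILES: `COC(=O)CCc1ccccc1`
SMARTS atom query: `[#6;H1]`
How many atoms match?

The query [#6;H1] means: any carbon bearing exactly one hydrogen.
Check the 12 heavy atoms by environment: 2× C (H2) → no; 1× c (aromatic, H0) → no; 5× c (aromatic, H1) → match; 1× C (H0) → no; 2× O (H0) → no; 1× C (H3) → no.
That gives 5 matching atoms.

5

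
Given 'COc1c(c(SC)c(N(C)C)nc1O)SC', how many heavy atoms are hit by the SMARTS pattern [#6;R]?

5

The query [#6;R] means: carbon that is part of a ring.
Check the 16 heavy atoms by environment: 1× n (aromatic, in 6-ring) → no; 5× c (aromatic, in 6-ring) → match; 1× N (acyclic) → no; 5× C (acyclic) → no; 2× O (acyclic) → no; 2× S (acyclic) → no.
That gives 5 matching atoms.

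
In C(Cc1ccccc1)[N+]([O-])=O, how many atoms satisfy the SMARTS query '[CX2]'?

0

The query [CX2] means: C with X2: aliphatic carbon with exactly 2 total connections.
Check the 11 heavy atoms by environment: 2× C (X4) → no; 6× c (aromatic, X3) → no; 1× N (charge +1, X3) → no; 1× O (charge -1, X1) → no; 1× O (X1) → no.
No environment satisfies the query, so 0 matching atoms.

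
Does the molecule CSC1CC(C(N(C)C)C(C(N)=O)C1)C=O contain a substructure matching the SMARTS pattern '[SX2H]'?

No

The pattern [SX2H] describes an aliphatic sulfur with two connections, one being H — a thiol.
The closest candidate here is a methylthio ether (-SCH3), but the sulfur has H0 (bonded to two carbons), not H1. No other fragment satisfies the full query, so there is no match.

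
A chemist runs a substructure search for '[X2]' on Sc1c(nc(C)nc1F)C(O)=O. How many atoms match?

The query [X2] means: any atom with exactly two total connections (bonds + H).
Check the 12 heavy atoms by environment: 2× n (aromatic, X2) → match; 4× c (aromatic, X3) → no; 1× C (X3) → no; 1× O (X1) → no; 1× O (X2) → match; 1× S (X2) → match; 1× C (X4) → no; 1× F (X1) → no.
Summing the matching environments: 2 + 1 + 1 = 4 matching atoms.

4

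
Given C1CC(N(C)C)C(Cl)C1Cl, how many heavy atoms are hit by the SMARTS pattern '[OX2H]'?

The query [OX2H] means: aliphatic oxygen with two connections, one of which is H — an -OH oxygen.
Check the 10 heavy atoms by environment: 2× C (H2, X4) → no; 3× C (H1, X4) → no; 2× Cl (H0, X1) → no; 1× N (H0, X3) → no; 2× C (H3, X4) → no.
No environment satisfies the query, so 0 matching atoms.

0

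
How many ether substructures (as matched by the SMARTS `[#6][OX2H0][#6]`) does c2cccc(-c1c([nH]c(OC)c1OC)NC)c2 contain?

[#6][OX2H0][#6] is the SMARTS for an ether: an aliphatic oxygen bridging two carbons with no H on the oxygen.
The molecule carries 2 separate instances of a methoxy ether (-OCH3) meeting every constraint; each maps to a distinct set of atoms, giving 2 matches.

2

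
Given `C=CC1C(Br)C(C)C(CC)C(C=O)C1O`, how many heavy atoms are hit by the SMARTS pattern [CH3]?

Check the 15 heavy atoms by environment: 8× C (H1) → no; 1× Br (H0) → no; 2× C (H2) → no; 2× C (H3) → match; 1× O (H1) → no; 1× O (H0) → no.
That gives 2 matching atoms.

2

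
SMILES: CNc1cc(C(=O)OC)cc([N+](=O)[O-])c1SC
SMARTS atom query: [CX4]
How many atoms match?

The query [CX4] means: C with X4: aliphatic carbon with exactly 4 total connections (bonds + H).
Check the 17 heavy atoms by environment: 6× c (aromatic, X3) → no; 1× N (charge +1, X3) → no; 1× O (charge -1, X1) → no; 2× O (X1) → no; 1× C (X3) → no; 1× O (X2) → no; 3× C (X4) → match; 1× N (X3) → no; 1× S (X2) → no.
That gives 3 matching atoms.

3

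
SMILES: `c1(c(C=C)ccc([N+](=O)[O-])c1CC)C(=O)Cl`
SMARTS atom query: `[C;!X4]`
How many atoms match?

3

The query [C;!X4] means: aliphatic carbon that does not have four total connections.
Check the 16 heavy atoms by environment: 6× c (aromatic, X3) → no; 3× C (X3) → match; 2× O (X1) → no; 1× Cl (X1) → no; 1× N (charge +1, X3) → no; 1× O (charge -1, X1) → no; 2× C (X4) → no.
That gives 3 matching atoms.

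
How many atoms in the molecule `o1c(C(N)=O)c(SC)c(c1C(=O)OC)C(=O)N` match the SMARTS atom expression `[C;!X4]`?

3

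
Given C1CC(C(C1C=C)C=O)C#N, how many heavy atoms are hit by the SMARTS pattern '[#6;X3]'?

3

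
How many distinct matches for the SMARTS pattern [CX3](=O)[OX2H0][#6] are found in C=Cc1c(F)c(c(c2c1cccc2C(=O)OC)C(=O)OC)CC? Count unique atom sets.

[CX3](=O)[OX2H0][#6] is the SMARTS for an ester: a carbonyl carbon bonded to an oxygen that is itself bonded to carbon (no H on that O).
The molecule carries 2 separate instances of a methyl-ester group (-C(=O)OCH3) meeting every constraint; each maps to a distinct set of atoms, giving 2 matches.

2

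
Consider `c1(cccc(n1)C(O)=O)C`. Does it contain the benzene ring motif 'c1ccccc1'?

No

The pattern c1ccccc1 describes six aromatic carbons in a ring — a benzene ring.
The closest candidate here is a methyl group (-CH3), but no six-membered all-carbon aromatic ring is present. No other fragment satisfies the full query, so there is no match.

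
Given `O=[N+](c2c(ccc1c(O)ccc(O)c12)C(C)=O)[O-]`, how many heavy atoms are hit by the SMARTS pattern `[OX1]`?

The query [OX1] means: aliphatic oxygen with one total connection — typically a carbonyl =O or an oxide.
Check the 18 heavy atoms by environment: 10× c (aromatic, X3) → no; 2× O (X2) → no; 1× C (X3) → no; 2× O (X1) → match; 1× C (X4) → no; 1× N (charge +1, X3) → no; 1× O (charge -1, X1) → match.
Summing the matching environments: 2 + 1 = 3 matching atoms.

3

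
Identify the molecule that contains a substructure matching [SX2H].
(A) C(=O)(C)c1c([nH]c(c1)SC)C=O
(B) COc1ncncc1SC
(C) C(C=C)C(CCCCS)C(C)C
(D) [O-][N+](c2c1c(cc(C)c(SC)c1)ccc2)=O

C

[SX2H] describes an aliphatic sulfur with two connections, one being H (a thiol).
(A) has a methylthio ether (-SCH3) but the sulfur has H0 (bonded to two carbons), not H1.
(B) has a methylthio ether (-SCH3) but the sulfur has H0 (bonded to two carbons), not H1.
(C) contains a thiol (-SH), which satisfies every atom and bond constraint.
(D) has a methylthio ether (-SCH3) but the sulfur has H0 (bonded to two carbons), not H1.
So the answer is (C).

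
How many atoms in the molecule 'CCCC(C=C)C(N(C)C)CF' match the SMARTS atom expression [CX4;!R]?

Check the 12 heavy atoms by environment: 8× C (X4, acyclic) → match; 1× N (X3, acyclic) → no; 1× F (X1, acyclic) → no; 2× C (X3, acyclic) → no.
That gives 8 matching atoms.

8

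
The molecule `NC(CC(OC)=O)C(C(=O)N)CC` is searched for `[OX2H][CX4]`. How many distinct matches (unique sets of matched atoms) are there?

0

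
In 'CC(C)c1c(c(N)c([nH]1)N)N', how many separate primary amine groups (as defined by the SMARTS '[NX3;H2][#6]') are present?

3

[NX3;H2][#6] is the SMARTS for a primary amine: a trivalent nitrogen with two H attached to carbon.
The molecule carries 3 separate instances of a primary amino group (-NH2) meeting every constraint; each maps to a distinct set of atoms, giving 3 matches.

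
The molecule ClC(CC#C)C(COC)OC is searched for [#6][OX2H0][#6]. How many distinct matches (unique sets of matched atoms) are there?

2

[#6][OX2H0][#6] is the SMARTS for an ether: an aliphatic oxygen bridging two carbons with no H on the oxygen.
The molecule carries 2 separate instances of a methoxy ether (-OCH3) meeting every constraint; each maps to a distinct set of atoms, giving 2 matches.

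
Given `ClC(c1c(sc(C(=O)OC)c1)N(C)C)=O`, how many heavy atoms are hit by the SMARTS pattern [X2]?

2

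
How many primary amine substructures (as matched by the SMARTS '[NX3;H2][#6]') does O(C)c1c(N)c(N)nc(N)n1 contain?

3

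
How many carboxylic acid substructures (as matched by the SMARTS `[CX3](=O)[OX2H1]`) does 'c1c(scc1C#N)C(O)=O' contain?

1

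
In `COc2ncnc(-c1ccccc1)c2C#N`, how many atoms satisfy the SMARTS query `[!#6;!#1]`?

4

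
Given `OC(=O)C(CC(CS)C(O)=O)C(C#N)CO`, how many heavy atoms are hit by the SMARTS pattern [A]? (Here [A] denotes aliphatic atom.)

16

The query [A] means: A matches any aliphatic (non-aromatic) heavy atom.
Check the 16 heavy atoms by environment: 9× C → match; 1× N → match; 5× O → match; 1× S → match.
Summing the matching environments: 9 + 1 + 5 + 1 = 16 matching atoms.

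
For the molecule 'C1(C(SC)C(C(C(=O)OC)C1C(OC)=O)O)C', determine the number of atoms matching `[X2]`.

4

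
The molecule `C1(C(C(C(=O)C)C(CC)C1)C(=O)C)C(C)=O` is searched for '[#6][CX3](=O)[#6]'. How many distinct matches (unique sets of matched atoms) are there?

[#6][CX3](=O)[#6] is the SMARTS for a ketone: a carbonyl carbon (no H) flanked by two carbons.
The molecule carries 3 separate instances of an acetyl/ketone group (-C(=O)CH3) meeting every constraint; each maps to a distinct set of atoms, giving 3 matches.

3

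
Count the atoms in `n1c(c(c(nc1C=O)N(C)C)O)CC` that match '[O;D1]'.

2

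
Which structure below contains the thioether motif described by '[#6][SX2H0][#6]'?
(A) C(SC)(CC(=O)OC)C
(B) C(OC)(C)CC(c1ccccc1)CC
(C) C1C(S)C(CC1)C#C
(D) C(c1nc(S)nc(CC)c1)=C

A

[#6][SX2H0][#6] describes an aliphatic sulfur bridging two carbons with no H on the sulfur (a thioether).
(A) contains a methylthio ether (-SCH3), which satisfies every atom and bond constraint.
(B) has a methoxy ether (-OCH3) but the bridging atom is O, not S.
(C) has a thiol (-SH) but the sulfur has H1, not H0 bridging two carbons.
(D) has a thiol (-SH) but the sulfur has H1, not H0 bridging two carbons.
So the answer is (A).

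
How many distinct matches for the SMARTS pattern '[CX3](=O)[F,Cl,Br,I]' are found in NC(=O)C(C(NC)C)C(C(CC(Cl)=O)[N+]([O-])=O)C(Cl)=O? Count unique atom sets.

[CX3](=O)[F,Cl,Br,I] is the SMARTS for an acyl halide: a carbonyl carbon bonded to a halogen.
The molecule carries 2 separate instances of an acyl chloride (-C(=O)Cl) meeting every constraint; each maps to a distinct set of atoms, giving 2 matches.

2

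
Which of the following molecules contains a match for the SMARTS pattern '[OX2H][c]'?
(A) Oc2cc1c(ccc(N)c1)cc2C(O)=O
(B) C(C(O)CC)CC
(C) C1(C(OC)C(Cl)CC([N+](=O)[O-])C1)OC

[OX2H][c] describes a hydroxyl oxygen attached to an aromatic carbon (a phenol).
(A) contains a hydroxyl group (-OH), which satisfies every atom and bond constraint.
(B) has a hydroxyl group (-OH) but the -OH is on an aliphatic carbon, not an aromatic c.
(C) has a methoxy ether (-OCH3) but the oxygen has H0, not H1.
So the answer is (A).

A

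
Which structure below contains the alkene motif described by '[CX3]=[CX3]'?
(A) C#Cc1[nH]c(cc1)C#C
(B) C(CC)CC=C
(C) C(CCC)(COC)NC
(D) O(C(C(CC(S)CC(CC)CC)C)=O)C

B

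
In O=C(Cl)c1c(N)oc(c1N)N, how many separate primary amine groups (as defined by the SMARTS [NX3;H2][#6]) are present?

3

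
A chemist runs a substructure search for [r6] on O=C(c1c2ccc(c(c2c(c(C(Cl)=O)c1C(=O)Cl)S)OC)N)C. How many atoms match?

The query [r6] means: r6 matches atoms in a six-membered ring.
Check the 23 heavy atoms by environment: 10× c (aromatic, in 6-ring) → match; 1× N (acyclic) → no; 1× S (acyclic) → no; 5× C (acyclic) → no; 4× O (acyclic) → no; 2× Cl (acyclic) → no.
That gives 10 matching atoms.

10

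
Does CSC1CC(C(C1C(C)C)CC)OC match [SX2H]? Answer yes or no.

No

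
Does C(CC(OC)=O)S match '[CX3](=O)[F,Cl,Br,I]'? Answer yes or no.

No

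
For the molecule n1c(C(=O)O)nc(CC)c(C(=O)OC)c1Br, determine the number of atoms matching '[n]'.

2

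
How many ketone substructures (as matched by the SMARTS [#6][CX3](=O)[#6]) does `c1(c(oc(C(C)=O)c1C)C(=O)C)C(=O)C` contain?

3

[#6][CX3](=O)[#6] is the SMARTS for a ketone: a carbonyl carbon (no H) flanked by two carbons.
The molecule carries 3 separate instances of an acetyl/ketone group (-C(=O)CH3) meeting every constraint; each maps to a distinct set of atoms, giving 3 matches.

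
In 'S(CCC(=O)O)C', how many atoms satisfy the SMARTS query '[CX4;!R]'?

3

Check the 7 heavy atoms by environment: 3× C (X4, acyclic) → match; 1× S (X2, acyclic) → no; 1× C (X3, acyclic) → no; 1× O (X1, acyclic) → no; 1× O (X2, acyclic) → no.
That gives 3 matching atoms.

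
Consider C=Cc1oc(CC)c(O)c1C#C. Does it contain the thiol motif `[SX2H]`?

The pattern [SX2H] describes an aliphatic sulfur with two connections, one being H — a thiol.
The closest candidate here is a hydroxyl group (-OH), but it is an -OH, not an -SH. No other fragment satisfies the full query, so there is no match.

No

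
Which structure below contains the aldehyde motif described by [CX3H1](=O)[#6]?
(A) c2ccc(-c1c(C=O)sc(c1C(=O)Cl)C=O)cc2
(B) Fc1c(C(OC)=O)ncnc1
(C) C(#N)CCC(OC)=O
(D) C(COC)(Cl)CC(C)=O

[CX3H1](=O)[#6] describes an sp2 carbon with one H, double-bonded to O and single-bonded to carbon (an aldehyde).
(A) contains an aldehyde (-CHO), which satisfies every atom and bond constraint.
(B) has a methyl-ester group (-C(=O)OCH3) but the carbonyl carbon has H0, not H1.
(C) has a methyl-ester group (-C(=O)OCH3) but the carbonyl carbon has H0, not H1.
(D) has an acetyl/ketone group (-C(=O)CH3) but the carbonyl carbon has H0 (two carbon neighbours), not H1.
So the answer is (A).

A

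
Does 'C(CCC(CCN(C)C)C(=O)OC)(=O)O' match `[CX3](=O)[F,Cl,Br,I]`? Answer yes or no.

The pattern [CX3](=O)[F,Cl,Br,I] describes a carbonyl carbon bonded to a halogen — an acyl halide.
The closest candidate here is a carboxylic acid group (-C(=O)OH), but the carbonyl is bonded to -OH, not to a halogen. No other fragment satisfies the full query, so there is no match.

No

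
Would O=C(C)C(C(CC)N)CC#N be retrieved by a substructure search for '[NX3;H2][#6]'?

The pattern [NX3;H2][#6] describes a trivalent nitrogen with two H attached to carbon — a primary amine.
The molecule carries a primary amino group (-NH2), whose atoms satisfy every constraint of the query, so the pattern matches.

Yes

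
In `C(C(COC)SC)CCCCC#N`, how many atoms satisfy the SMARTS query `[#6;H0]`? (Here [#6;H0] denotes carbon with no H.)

Check the 13 heavy atoms by environment: 6× C (H2) → no; 1× C (H1) → no; 1× O (H0) → no; 2× C (H3) → no; 1× S (H0) → no; 1× C (H0) → match; 1× N (H0) → no.
That gives 1 matching atom.

1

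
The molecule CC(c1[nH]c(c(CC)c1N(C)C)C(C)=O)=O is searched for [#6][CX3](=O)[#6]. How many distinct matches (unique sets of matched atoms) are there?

2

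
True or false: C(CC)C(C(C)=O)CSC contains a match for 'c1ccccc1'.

False

The pattern c1ccccc1 describes six aromatic carbons in a ring — a benzene ring.
The closest candidate here is a methyl group (-CH3), but no six-membered all-carbon aromatic ring is present. No other fragment satisfies the full query, so there is no match.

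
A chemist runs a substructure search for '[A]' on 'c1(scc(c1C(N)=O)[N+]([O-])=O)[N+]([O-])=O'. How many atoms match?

Check the 14 heavy atoms by environment: 1× s (aromatic) → no; 4× c (aromatic) → no; 2× N (charge +1) → match; 2× O (charge -1) → match; 3× O → match; 1× C → match; 1× N → match.
Summing the matching environments: 2 + 2 + 3 + 1 + 1 = 9 matching atoms.

9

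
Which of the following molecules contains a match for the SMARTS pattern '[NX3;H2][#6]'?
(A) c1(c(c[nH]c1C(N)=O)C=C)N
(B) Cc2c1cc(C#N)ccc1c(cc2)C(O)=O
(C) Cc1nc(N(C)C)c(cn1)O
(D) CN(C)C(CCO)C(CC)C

A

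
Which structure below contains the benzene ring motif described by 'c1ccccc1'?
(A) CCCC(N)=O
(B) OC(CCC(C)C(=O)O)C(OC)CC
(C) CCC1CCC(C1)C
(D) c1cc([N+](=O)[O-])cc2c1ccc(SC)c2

D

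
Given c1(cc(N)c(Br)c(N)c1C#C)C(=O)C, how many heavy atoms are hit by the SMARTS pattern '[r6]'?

6

The query [r6] means: r6 matches atoms in a six-membered ring.
Check the 14 heavy atoms by environment: 6× c (aromatic, in 6-ring) → match; 1× Br (acyclic) → no; 2× N (acyclic) → no; 4× C (acyclic) → no; 1× O (acyclic) → no.
That gives 6 matching atoms.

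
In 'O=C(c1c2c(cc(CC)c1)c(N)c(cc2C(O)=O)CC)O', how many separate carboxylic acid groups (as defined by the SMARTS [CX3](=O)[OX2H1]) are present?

[CX3](=O)[OX2H1] is the SMARTS for a carboxylic acid: an sp2 carbon double-bonded to O and single-bonded to an -OH oxygen.
The molecule carries 2 separate instances of a carboxylic acid group (-C(=O)OH) meeting every constraint; each maps to a distinct set of atoms, giving 2 matches.

2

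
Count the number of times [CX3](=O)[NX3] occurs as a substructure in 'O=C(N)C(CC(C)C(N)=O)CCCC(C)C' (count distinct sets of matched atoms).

2

[CX3](=O)[NX3] is the SMARTS for an amide: a carbonyl carbon bonded to a trivalent nitrogen.
The molecule carries 2 separate instances of a primary amide (-C(=O)NH2) meeting every constraint; each maps to a distinct set of atoms, giving 2 matches.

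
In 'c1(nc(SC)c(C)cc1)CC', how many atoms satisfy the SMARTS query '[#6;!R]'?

4

Check the 11 heavy atoms by environment: 1× n (aromatic, in 6-ring) → no; 5× c (aromatic, in 6-ring) → no; 4× C (acyclic) → match; 1× S (acyclic) → no.
That gives 4 matching atoms.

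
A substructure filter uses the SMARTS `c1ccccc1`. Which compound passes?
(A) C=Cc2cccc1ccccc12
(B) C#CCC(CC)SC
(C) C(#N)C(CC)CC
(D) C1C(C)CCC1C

c1ccccc1 describes six aromatic carbons in a ring (a benzene ring).
(A) contains the required atom environment, so the pattern matches.
(B) has a methyl group (-CH3) but no six-membered all-carbon aromatic ring is present.
(C) has a methyl group (-CH3) but no six-membered all-carbon aromatic ring is present.
(D) has a methyl group (-CH3) but no six-membered all-carbon aromatic ring is present.
So the answer is (A).

A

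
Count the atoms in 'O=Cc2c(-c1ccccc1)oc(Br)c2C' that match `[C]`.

2

Check the 15 heavy atoms by environment: 1× o (aromatic) → no; 10× c (aromatic) → no; 1× Br → no; 2× C → match; 1× O → no.
That gives 2 matching atoms.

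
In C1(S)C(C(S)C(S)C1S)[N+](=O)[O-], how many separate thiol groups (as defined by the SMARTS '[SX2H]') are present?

[SX2H] is the SMARTS for a thiol: an aliphatic sulfur with two connections, one being H.
The molecule carries 4 separate instances of a thiol (-SH) meeting every constraint; each maps to a distinct set of atoms, giving 4 matches.

4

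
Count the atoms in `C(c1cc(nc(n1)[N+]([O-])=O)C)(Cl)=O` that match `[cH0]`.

3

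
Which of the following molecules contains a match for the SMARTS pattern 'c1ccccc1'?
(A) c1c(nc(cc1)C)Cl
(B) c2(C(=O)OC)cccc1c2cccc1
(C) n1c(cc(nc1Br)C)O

c1ccccc1 describes six aromatic carbons in a ring (a benzene ring).
(A) has a methyl group (-CH3) but no six-membered all-carbon aromatic ring is present.
(B) contains the required atom environment, so the pattern matches.
(C) has a methyl group (-CH3) but no six-membered all-carbon aromatic ring is present.
So the answer is (B).

B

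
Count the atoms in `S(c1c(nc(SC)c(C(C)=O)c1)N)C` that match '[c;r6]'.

5

The query [c;r6] means: aromatic carbon that belongs to a six-membered ring.
Check the 14 heavy atoms by environment: 1× n (aromatic, in 6-ring) → no; 5× c (aromatic, in 6-ring) → match; 2× S (acyclic) → no; 4× C (acyclic) → no; 1× O (acyclic) → no; 1× N (acyclic) → no.
That gives 5 matching atoms.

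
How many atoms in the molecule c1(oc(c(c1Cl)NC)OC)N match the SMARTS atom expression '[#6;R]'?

4

The query [#6;R] means: carbon that is part of a ring.
Check the 11 heavy atoms by environment: 1× o (aromatic, in 5-ring) → no; 4× c (aromatic, in 5-ring) → match; 1× O (acyclic) → no; 2× C (acyclic) → no; 2× N (acyclic) → no; 1× Cl (acyclic) → no.
That gives 4 matching atoms.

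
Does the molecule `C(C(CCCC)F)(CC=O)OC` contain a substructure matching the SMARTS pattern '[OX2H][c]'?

The pattern [OX2H][c] describes a hydroxyl oxygen attached to an aromatic carbon — a phenol.
The closest candidate here is a methoxy ether (-OCH3), but the oxygen has H0, not H1. No other fragment satisfies the full query, so there is no match.

No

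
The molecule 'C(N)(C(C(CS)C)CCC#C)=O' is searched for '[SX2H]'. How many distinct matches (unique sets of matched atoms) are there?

[SX2H] is the SMARTS for a thiol: an aliphatic sulfur with two connections, one being H.
Exactly one fragment in the molecule meets all constraints, giving 1 match.

1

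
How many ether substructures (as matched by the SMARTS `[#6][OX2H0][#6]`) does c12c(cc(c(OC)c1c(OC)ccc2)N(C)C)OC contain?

3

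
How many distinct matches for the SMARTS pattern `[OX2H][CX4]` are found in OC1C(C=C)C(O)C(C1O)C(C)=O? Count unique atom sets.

[OX2H][CX4] is the SMARTS for an aliphatic alcohol: a hydroxyl oxygen bound to an sp3 (X4) carbon.
The molecule carries 3 separate instances of a hydroxyl group (-OH) meeting every constraint; each maps to a distinct set of atoms, giving 3 matches.

3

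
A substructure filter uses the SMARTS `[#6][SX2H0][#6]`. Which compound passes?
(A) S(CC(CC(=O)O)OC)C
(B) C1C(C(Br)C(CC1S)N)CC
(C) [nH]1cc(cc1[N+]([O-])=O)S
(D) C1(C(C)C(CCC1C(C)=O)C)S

[#6][SX2H0][#6] describes an aliphatic sulfur bridging two carbons with no H on the sulfur (a thioether).
(A) contains a methylthio ether (-SCH3), which satisfies every atom and bond constraint.
(B) has a thiol (-SH) but the sulfur has H1, not H0 bridging two carbons.
(C) has a thiol (-SH) but the sulfur has H1, not H0 bridging two carbons.
(D) has a thiol (-SH) but the sulfur has H1, not H0 bridging two carbons.
So the answer is (A).

A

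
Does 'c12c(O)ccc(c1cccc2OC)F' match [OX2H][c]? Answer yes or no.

Yes

The pattern [OX2H][c] describes a hydroxyl oxygen attached to an aromatic carbon — a phenol.
The molecule carries a hydroxyl group (-OH), whose atoms satisfy every constraint of the query, so the pattern matches.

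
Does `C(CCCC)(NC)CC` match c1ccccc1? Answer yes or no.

No

The pattern c1ccccc1 describes six aromatic carbons in a ring — a benzene ring.
The closest candidate here is a methyl group (-CH3), but no six-membered all-carbon aromatic ring is present. No other fragment satisfies the full query, so there is no match.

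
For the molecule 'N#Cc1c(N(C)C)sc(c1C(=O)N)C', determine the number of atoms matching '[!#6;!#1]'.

The query [!#6;!#1] means: not carbon and not hydrogen — any heteroatom.
Check the 14 heavy atoms by environment: 1× s (aromatic) → match; 4× c (aromatic) → no; 5× C → no; 1× O → match; 3× N → match.
Summing the matching environments: 1 + 1 + 3 = 5 matching atoms.

5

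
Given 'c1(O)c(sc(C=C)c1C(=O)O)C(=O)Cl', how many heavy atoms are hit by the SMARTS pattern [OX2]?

2

The query [OX2] means: aliphatic oxygen with two total connections — ether, hydroxyl, or ester single-bond O.
Check the 14 heavy atoms by environment: 1× s (aromatic, X2) → no; 4× c (aromatic, X3) → no; 2× O (X2) → match; 4× C (X3) → no; 2× O (X1) → no; 1× Cl (X1) → no.
That gives 2 matching atoms.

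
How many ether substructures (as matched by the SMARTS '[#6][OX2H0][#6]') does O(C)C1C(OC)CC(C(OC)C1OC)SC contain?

4

[#6][OX2H0][#6] is the SMARTS for an ether: an aliphatic oxygen bridging two carbons with no H on the oxygen.
The molecule carries 4 separate instances of a methoxy ether (-OCH3) meeting every constraint; each maps to a distinct set of atoms, giving 4 matches.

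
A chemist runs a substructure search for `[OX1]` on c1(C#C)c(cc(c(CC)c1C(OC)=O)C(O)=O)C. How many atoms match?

2

The query [OX1] means: aliphatic oxygen with one total connection — typically a carbonyl =O or an oxide.
Check the 18 heavy atoms by environment: 6× c (aromatic, X3) → no; 2× C (X3) → no; 2× O (X1) → match; 2× O (X2) → no; 4× C (X4) → no; 2× C (X2) → no.
That gives 2 matching atoms.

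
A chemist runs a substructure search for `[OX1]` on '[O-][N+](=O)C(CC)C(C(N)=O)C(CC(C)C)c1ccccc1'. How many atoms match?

The query [OX1] means: aliphatic oxygen with one total connection — typically a carbonyl =O or an oxide.
Check the 21 heavy atoms by environment: 9× C (X4) → no; 6× c (aromatic, X3) → no; 1× C (X3) → no; 2× O (X1) → match; 1× N (X3) → no; 1× N (charge +1, X3) → no; 1× O (charge -1, X1) → match.
Summing the matching environments: 2 + 1 = 3 matching atoms.

3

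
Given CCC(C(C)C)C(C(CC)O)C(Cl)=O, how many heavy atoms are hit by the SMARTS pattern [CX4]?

Check the 14 heavy atoms by environment: 10× C (X4) → match; 1× O (X2) → no; 1× C (X3) → no; 1× O (X1) → no; 1× Cl (X1) → no.
That gives 10 matching atoms.

10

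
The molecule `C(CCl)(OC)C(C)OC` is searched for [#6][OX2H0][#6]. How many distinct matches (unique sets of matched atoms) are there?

[#6][OX2H0][#6] is the SMARTS for an ether: an aliphatic oxygen bridging two carbons with no H on the oxygen.
The molecule carries 2 separate instances of a methoxy ether (-OCH3) meeting every constraint; each maps to a distinct set of atoms, giving 2 matches.

2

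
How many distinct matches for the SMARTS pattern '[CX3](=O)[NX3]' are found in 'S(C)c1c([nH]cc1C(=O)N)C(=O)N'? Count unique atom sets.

[CX3](=O)[NX3] is the SMARTS for an amide: a carbonyl carbon bonded to a trivalent nitrogen.
The molecule carries 2 separate instances of a primary amide (-C(=O)NH2) meeting every constraint; each maps to a distinct set of atoms, giving 2 matches.

2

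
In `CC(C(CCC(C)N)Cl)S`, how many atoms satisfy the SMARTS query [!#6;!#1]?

3

The query [!#6;!#1] means: not carbon and not hydrogen — any heteroatom.
Check the 10 heavy atoms by environment: 7× C → no; 1× S → match; 1× N → match; 1× Cl → match.
Summing the matching environments: 1 + 1 + 1 = 3 matching atoms.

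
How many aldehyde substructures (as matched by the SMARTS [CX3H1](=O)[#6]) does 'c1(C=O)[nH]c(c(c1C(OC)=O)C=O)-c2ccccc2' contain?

[CX3H1](=O)[#6] is the SMARTS for an aldehyde: an sp2 carbon with one H, double-bonded to O and single-bonded to carbon.
The molecule carries 2 separate instances of an aldehyde (-CHO) meeting every constraint; each maps to a distinct set of atoms, giving 2 matches.

2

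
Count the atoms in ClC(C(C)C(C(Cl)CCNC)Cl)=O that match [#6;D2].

2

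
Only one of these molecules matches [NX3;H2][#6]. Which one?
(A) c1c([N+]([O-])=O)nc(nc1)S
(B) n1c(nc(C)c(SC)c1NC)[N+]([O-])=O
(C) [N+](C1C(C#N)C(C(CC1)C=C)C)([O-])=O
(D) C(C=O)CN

D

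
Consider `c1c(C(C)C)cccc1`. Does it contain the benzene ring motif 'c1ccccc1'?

Yes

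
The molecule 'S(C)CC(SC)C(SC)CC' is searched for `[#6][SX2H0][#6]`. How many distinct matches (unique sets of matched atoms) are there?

[#6][SX2H0][#6] is the SMARTS for a thioether: an aliphatic sulfur bridging two carbons with no H on the sulfur.
The molecule carries 3 separate instances of a methylthio ether (-SCH3) meeting every constraint; each maps to a distinct set of atoms, giving 3 matches.

3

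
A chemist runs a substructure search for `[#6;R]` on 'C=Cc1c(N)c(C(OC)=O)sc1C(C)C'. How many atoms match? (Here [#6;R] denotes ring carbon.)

The query [#6;R] means: carbon that is part of a ring.
Check the 15 heavy atoms by environment: 1× s (aromatic, in 5-ring) → no; 4× c (aromatic, in 5-ring) → match; 1× N (acyclic) → no; 7× C (acyclic) → no; 2× O (acyclic) → no.
That gives 4 matching atoms.

4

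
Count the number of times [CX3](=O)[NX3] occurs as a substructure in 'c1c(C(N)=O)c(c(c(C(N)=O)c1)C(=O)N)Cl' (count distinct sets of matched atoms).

3

[CX3](=O)[NX3] is the SMARTS for an amide: a carbonyl carbon bonded to a trivalent nitrogen.
The molecule carries 3 separate instances of a primary amide (-C(=O)NH2) meeting every constraint; each maps to a distinct set of atoms, giving 3 matches.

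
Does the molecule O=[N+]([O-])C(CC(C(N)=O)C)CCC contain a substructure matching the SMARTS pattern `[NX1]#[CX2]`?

The pattern [NX1]#[CX2] describes a nitrogen triple-bonded to a two-connected carbon — a nitrile.
The closest candidate here is a primary amide (-C(=O)NH2), but the nitrogen is NX3, not NX1. No other fragment satisfies the full query, so there is no match.

No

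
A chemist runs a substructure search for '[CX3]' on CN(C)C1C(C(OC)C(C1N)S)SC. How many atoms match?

0

The query [CX3] means: C with X3: aliphatic carbon with exactly 3 total connections.
Check the 14 heavy atoms by environment: 9× C (X4) → no; 2× S (X2) → no; 2× N (X3) → no; 1× O (X2) → no.
No environment satisfies the query, so 0 matching atoms.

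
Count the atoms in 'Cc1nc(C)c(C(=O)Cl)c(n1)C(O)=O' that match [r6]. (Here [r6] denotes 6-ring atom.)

6

The query [r6] means: r6 matches atoms in a six-membered ring.
Check the 14 heavy atoms by environment: 2× n (aromatic, in 6-ring) → match; 4× c (aromatic, in 6-ring) → match; 4× C (acyclic) → no; 3× O (acyclic) → no; 1× Cl (acyclic) → no.
Summing the matching environments: 2 + 4 = 6 matching atoms.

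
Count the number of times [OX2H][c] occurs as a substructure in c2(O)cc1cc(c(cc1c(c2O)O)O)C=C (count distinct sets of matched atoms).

[OX2H][c] is the SMARTS for a phenol: a hydroxyl oxygen attached to an aromatic carbon.
The molecule carries 4 separate instances of a hydroxyl group (-OH) meeting every constraint; each maps to a distinct set of atoms, giving 4 matches.

4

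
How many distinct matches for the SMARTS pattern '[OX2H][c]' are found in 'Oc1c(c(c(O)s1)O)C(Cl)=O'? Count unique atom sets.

3

[OX2H][c] is the SMARTS for a phenol: a hydroxyl oxygen attached to an aromatic carbon.
The molecule carries 3 separate instances of a hydroxyl group (-OH) meeting every constraint; each maps to a distinct set of atoms, giving 3 matches.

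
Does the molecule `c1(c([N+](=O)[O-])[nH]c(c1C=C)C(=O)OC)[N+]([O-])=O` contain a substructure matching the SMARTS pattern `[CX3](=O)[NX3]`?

The pattern [CX3](=O)[NX3] describes a carbonyl carbon bonded to a trivalent nitrogen — an amide.
The closest candidate here is a methyl-ester group (-C(=O)OCH3), but the carbonyl is bonded to O, not to an NX3 nitrogen. No other fragment satisfies the full query, so there is no match.

No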